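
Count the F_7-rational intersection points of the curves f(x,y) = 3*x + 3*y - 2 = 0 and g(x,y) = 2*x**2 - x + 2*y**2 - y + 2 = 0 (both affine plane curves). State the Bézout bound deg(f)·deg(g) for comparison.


Common zeros: ∅; count = 0; Bézout bound = 2.

deg(f) = 1, deg(g) = 2, so Bézout bound = 2.
Scan x ∈ F_7. For each x, list the y ∈ F_7 with f(x, y) ≡ 0 and those with g(x, y) ≡ 0 (mod 7); the common zeros in that column are the intersection.
  x = 0: f ≡ 0 at y ∈ {3}; g ≡ 0 at y ∈ ∅; common: ∅.
  x = 1: f ≡ 0 at y ∈ {2}; g ≡ 0 at y ∈ ∅; common: ∅.
  x = 2: f ≡ 0 at y ∈ {1}; g ≡ 0 at y ∈ {2}; common: ∅.
  x = 3: f ≡ 0 at y ∈ {0}; g ≡ 0 at y ∈ ∅; common: ∅.
  x = 4: f ≡ 0 at y ∈ {6}; g ≡ 0 at y ∈ ∅; common: ∅.
  x = 5: f ≡ 0 at y ∈ {5}; g ≡ 0 at y ∈ ∅; common: ∅.
  x = 6: f ≡ 0 at y ∈ {4}; g ≡ 0 at y ∈ ∅; common: ∅.
Collecting: common zeros = ∅, so the count is 0.
Comparison with the Bézout bound: 0 ≤ 2 = deg(f)·deg(g), as expected for curves with no common component (the affine F_7-count falls short of the bound because intersections may lie at infinity, over extension fields, or carry multiplicity).


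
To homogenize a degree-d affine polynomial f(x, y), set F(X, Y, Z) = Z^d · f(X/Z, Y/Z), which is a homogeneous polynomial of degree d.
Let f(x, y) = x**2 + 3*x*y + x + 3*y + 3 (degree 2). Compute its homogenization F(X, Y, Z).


F(X, Y, Z) = X**2 + 3*X*Y + X*Z + 3*Y*Z + 3*Z**2

deg(f) = 2.
Substitute x = X/Z, y = Y/Z into f, then multiply by Z^2.
  monomial 1·x^2·y^0 ↦ 1·X^2·Y^0·Z^0.
  monomial 3·x^1·y^1 ↦ 3·X^1·Y^1·Z^0.
  monomial 1·x^1·y^0 ↦ 1·X^1·Y^0·Z^1.
  monomial 3·x^0·y^1 ↦ 3·X^0·Y^1·Z^1.
  monomial 3·x^0·y^0 ↦ 3·X^0·Y^0·Z^2.
Collecting: F(X, Y, Z) = X**2 + 3*X*Y + X*Z + 3*Y*Z + 3*Z**2.


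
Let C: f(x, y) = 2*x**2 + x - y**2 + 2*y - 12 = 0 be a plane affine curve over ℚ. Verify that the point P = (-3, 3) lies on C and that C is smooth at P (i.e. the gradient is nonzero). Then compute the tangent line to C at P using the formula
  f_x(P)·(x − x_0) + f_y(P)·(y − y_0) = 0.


Tangent line at P: -11*x - 4*y - 21 = 0.

Step 1: f(-3, 3) = 0, so P lies on C.
Step 2: partial derivatives
  f_x(x, y) = 4*x + 1, f_y(x, y) = 2 - 2*y.
  f_x(P) = -11, f_y(P) = -4 (gradient nonzero, so P is smooth).
Step 3: tangent line at P: -11·(x − -3) + -4·(y − 3) = 0.
Expanding: -11*x - 4*y - 21 = 0.


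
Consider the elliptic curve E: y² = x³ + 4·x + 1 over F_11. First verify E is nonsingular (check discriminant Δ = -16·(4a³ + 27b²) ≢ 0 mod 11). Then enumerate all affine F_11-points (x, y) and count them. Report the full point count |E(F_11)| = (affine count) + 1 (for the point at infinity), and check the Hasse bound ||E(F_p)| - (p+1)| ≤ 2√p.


Affine points = {(0, 1), (0, 10), (4, 2), (4, 9), (5, 5), (5, 6), (7, 3), (7, 8)}; affine count = 8; |E(F_11)| = 9.

Discriminant check: Δ ∝ 4a³ + 27b² = 4·4³ + 27·1² = 4·64 + 27·1 ≡ 8 (mod 11). Nonzero ⇒ E is nonsingular.
For each x ∈ F_11, compute rhs = x³ + 4·x + 1 mod 11, then count y ∈ F_11 with y² ≡ rhs.
  x = 0: rhs = 1, matching y values: 1, 10 (2 points).
  x = 1: rhs = 6, matching y values: none (0 points).
  x = 2: rhs = 6, matching y values: none (0 points).
  x = 3: rhs = 7, matching y values: none (0 points).
  x = 4: rhs = 4, matching y values: 2, 9 (2 points).
  x = 5: rhs = 3, matching y values: 5, 6 (2 points).
  x = 6: rhs = 10, matching y values: none (0 points).
  x = 7: rhs = 9, matching y values: 3, 8 (2 points).
  x = 8: rhs = 6, matching y values: none (0 points).
  x = 9: rhs = 7, matching y values: none (0 points).
  x = 10: rhs = 7, matching y values: none (0 points).
Total affine count: 8.
Full point count |E(F_11)| = 8 + 1 = 9.
Hasse bound: |9 − (11+1)| = |-3| = 3 ≤ 2√11 ≈ 6.6332 ✓.


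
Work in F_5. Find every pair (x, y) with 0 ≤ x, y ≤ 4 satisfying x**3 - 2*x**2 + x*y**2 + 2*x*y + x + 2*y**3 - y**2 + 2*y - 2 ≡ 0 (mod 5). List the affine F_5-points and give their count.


Affine F_5-points: {(2, 0), (3, 0), (3, 2), (4, 3), (4, 4)}; count = 5.

For each of the 25 pairs (x, y) ∈ F_5², evaluate f(x, y) mod 5. Record the zeros.
  x = 0: [0↦3, 1↦1, 2↦4, 3↦4, 4↦3]  zeros at y ∈ ∅
  x = 1: [0↦3, 1↦4, 2↦2, 3↦4, 4↦2]  zeros at y ∈ ∅
  x = 2: [0↦0, 1↦4, 2↦2, 3↦1, 4↦3]  zeros at y ∈ {0}
  x = 3: [0↦0, 1↦2, 2↦0, 3↦1, 4↦2]  zeros at y ∈ {0, 2}
  x = 4: [0↦4, 1↦4, 2↦2, 3↦0, 4↦0]  zeros at y ∈ {3, 4}
Collecting zeros: affine points = {(2, 0), (3, 0), (3, 2), (4, 3), (4, 4)}.
Total count |C(F_5)_aff| = 5.


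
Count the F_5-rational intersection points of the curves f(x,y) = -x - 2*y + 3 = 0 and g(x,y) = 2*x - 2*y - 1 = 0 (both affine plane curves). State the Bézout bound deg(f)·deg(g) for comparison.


Common zeros: {(3, 0)}; count = 1; Bézout bound = 1.

deg(f) = 1, deg(g) = 1, so Bézout bound = 1.
Scan x ∈ F_5. For each x, list the y ∈ F_5 with f(x, y) ≡ 0 and those with g(x, y) ≡ 0 (mod 5); the common zeros in that column are the intersection.
  x = 0: f ≡ 0 at y ∈ {4}; g ≡ 0 at y ∈ {2}; common: ∅.
  x = 1: f ≡ 0 at y ∈ {1}; g ≡ 0 at y ∈ {3}; common: ∅.
  x = 2: f ≡ 0 at y ∈ {3}; g ≡ 0 at y ∈ {4}; common: ∅.
  x = 3: f ≡ 0 at y ∈ {0}; g ≡ 0 at y ∈ {0}; common: {0}.
  x = 4: f ≡ 0 at y ∈ {2}; g ≡ 0 at y ∈ {1}; common: ∅.
Collecting: common zeros = {(3, 0)}, so the count is 1.
Comparison with the Bézout bound: 1 ≤ 1 = deg(f)·deg(g), as expected for curves with no common component (the bound is attained).


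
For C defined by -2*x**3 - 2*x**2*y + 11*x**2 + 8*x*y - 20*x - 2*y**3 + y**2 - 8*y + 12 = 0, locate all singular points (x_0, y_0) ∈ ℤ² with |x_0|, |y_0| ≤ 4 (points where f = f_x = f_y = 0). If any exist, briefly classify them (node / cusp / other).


Singular points: {(2, 0)}; classification: node.

Compute partial derivatives:
  f_x = -6*x**2 - 4*x*y + 22*x + 8*y - 20.
  f_y = -2*x**2 + 8*x - 6*y**2 + 2*y - 8.
Scan x_0 ∈ {−4, ..., 4}. For each x_0, f_y(x_0, y) is a polynomial in y; find its integer roots y ∈ {−4, ..., 4}, then test f_x and f at those candidates.
  x = -4: f_y(-4, y) = -6*y**2 + 2*y - 72; no integer root y with |y| ≤ 4.
  x = -3: f_y(-3, y) = -6*y**2 + 2*y - 50; no integer root y with |y| ≤ 4.
  x = -2: f_y(-2, y) = -6*y**2 + 2*y - 32; no integer root y with |y| ≤ 4.
  x = -1: f_y(-1, y) = -6*y**2 + 2*y - 18; no integer root y with |y| ≤ 4.
  x = 0: f_y(0, y) = -6*y**2 + 2*y - 8; no integer root y with |y| ≤ 4.
  x = 1: f_y(1, y) = -6*y**2 + 2*y - 2; no integer root y with |y| ≤ 4.
  x = 2: f_y(2, y) = -6*y**2 + 2*y; vanishes at y ∈ {0}. (2, 0): f_x = 0, f = 0 — SINGULAR.
  x = 3: f_y(3, y) = -6*y**2 + 2*y - 2; no integer root y with |y| ≤ 4.
  x = 4: f_y(4, y) = -6*y**2 + 2*y - 8; no integer root y with |y| ≤ 4.
Only singular point on the grid: (2, 0).
Classify: substitute x = 2 + u, y = 0 + v and expand: f = -2*u**3 - 2*u**2*v - u**2 - 2*v**3 + v**2.
No constant or linear terms (consistent with a singular point). Quadratic part: -u**2 + v**2. Cubic part: -2*u**3 - 2*u**2*v - 2*v**3.
The quadratic part v**2 - u**2 = (v − u)(v + u) splits into two distinct linear factors, so there are two distinct tangent lines y − 0 = ±(x − 2) — this is a node (ordinary double point).
Classification: node.


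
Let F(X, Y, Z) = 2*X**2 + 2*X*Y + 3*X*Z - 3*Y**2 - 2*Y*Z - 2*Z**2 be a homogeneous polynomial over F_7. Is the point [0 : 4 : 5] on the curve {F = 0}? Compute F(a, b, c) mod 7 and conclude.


F(0,4,5) ≡ 2 (mod 7); P is NOT on the curve.

Evaluate F(0, 4, 5) term-by-term (mod 7).
  2*X**2 ↦ 2·0·1·1 = 0
  2*X*Y ↦ 2·0·4·1 = 0
  3*X*Z ↦ 3·0·1·5 = 0
  -3*Y**2 ↦ -3·1·16·1 = -48
  -2*Y*Z ↦ -2·1·4·5 = -40
  -2*Z**2 ↦ -2·1·1·25 = -50
Sum: F(0, 4, 5) = (0) + (0) + (0) + (-48) + (-40) + (-50) = -138.
Reducing mod 7: -138 ≡ 2 (mod 7).
Since F(a, b, c) ≡ 2 ≠ 0 (mod 7), P does NOT lie on the curve.


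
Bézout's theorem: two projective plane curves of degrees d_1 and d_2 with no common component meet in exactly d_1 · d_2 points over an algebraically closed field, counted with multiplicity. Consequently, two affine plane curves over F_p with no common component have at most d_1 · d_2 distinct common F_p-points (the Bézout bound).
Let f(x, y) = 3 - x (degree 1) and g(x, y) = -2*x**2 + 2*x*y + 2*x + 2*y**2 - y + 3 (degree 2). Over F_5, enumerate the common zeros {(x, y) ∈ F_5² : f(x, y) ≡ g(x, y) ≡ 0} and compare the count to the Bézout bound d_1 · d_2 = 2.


Common zeros: ∅; count = 0; Bézout bound = 2.

deg(f) = 1, deg(g) = 2, so Bézout bound = 2.
Scan x ∈ F_5. For each x, list the y ∈ F_5 with f(x, y) ≡ 0 and those with g(x, y) ≡ 0 (mod 5); the common zeros in that column are the intersection.
  x = 0: f ≡ 0 at y ∈ ∅; g ≡ 0 at y ∈ ∅; common: ∅.
  x = 1: f ≡ 0 at y ∈ ∅; g ≡ 0 at y ∈ ∅; common: ∅.
  x = 2: f ≡ 0 at y ∈ ∅; g ≡ 0 at y ∈ ∅; common: ∅.
  x = 3: f ≡ 0 at y ∈ {0, 1, 2, 3, 4}; g ≡ 0 at y ∈ ∅; common: ∅.
  x = 4: f ≡ 0 at y ∈ ∅; g ≡ 0 at y ∈ ∅; common: ∅.
Collecting: common zeros = ∅, so the count is 0.
Comparison with the Bézout bound: 0 ≤ 2 = deg(f)·deg(g), as expected for curves with no common component (the affine F_5-count falls short of the bound because intersections may lie at infinity, over extension fields, or carry multiplicity).


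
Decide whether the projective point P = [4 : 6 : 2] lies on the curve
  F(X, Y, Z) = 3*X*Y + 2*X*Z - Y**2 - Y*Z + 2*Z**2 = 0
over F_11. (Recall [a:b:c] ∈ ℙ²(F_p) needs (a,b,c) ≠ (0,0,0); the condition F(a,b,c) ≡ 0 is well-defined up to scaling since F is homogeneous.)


F(4,6,2) ≡ 4 (mod 11); P is NOT on the curve.

Evaluate F(4, 6, 2) term-by-term (mod 11).
  3*X*Y ↦ 3·4·6·1 = 72
  2*X*Z ↦ 2·4·1·2 = 16
  -Y**2 ↦ -1·1·36·1 = -36
  -Y*Z ↦ -1·1·6·2 = -12
  2*Z**2 ↦ 2·1·1·4 = 8
Sum: F(4, 6, 2) = (72) + (16) + (-36) + (-12) + (8) = 48.
Reducing mod 11: 48 ≡ 4 (mod 11).
Since F(a, b, c) ≡ 4 ≠ 0 (mod 11), P does NOT lie on the curve.


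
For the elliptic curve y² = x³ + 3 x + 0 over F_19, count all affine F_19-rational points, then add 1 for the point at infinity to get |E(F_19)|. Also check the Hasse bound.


Affine points = {(0, 0), (1, 2), (1, 17), (3, 6), (3, 13), (4, 0), (5, 8), (5, 11), (6, 5), (6, 14), (8, 2), (8, 17), (10, 2), (10, 17), (12, 4), (12, 15), (15, 0), (17, 9), (17, 10)}; affine count = 19; |E(F_19)| = 20.

Discriminant check: Δ ∝ 4a³ + 27b² = 4·3³ + 27·0² = 4·27 + 27·0 ≡ 13 (mod 19). Nonzero ⇒ E is nonsingular.
For each x ∈ F_19, compute rhs = x³ + 3·x + 0 mod 19, then count y ∈ F_19 with y² ≡ rhs.
  x = 0: rhs = 0, matching y values: 0 (1 points).
  x = 1: rhs = 4, matching y values: 2, 17 (2 points).
  x = 2: rhs = 14, matching y values: none (0 points).
  x = 3: rhs = 17, matching y values: 6, 13 (2 points).
  x = 4: rhs = 0, matching y values: 0 (1 points).
  x = 5: rhs = 7, matching y values: 8, 11 (2 points).
  x = 6: rhs = 6, matching y values: 5, 14 (2 points).
  x = 7: rhs = 3, matching y values: none (0 points).
  x = 8: rhs = 4, matching y values: 2, 17 (2 points).
  x = 9: rhs = 15, matching y values: none (0 points).
  x = 10: rhs = 4, matching y values: 2, 17 (2 points).
  x = 11: rhs = 15, matching y values: none (0 points).
  x = 12: rhs = 16, matching y values: 4, 15 (2 points).
  x = 13: rhs = 13, matching y values: none (0 points).
  x = 14: rhs = 12, matching y values: none (0 points).
  x = 15: rhs = 0, matching y values: 0 (1 points).
  x = 16: rhs = 2, matching y values: none (0 points).
  x = 17: rhs = 5, matching y values: 9, 10 (2 points).
  x = 18: rhs = 15, matching y values: none (0 points).
Total affine count: 19.
Full point count |E(F_19)| = 19 + 1 = 20.
Hasse bound: |20 − (19+1)| = |0| = 0 ≤ 2√19 ≈ 8.7178 ✓.


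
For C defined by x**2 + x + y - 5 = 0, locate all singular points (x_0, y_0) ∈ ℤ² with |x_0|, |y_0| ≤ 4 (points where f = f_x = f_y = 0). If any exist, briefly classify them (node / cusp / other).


No singular points in the scanned grid; C is smooth there.

Compute partial derivatives:
  f_x = 2*x + 1.
  f_y = 1.
f_y = 1 is a nonzero constant, so f_y never vanishes: no point (x, y) can satisfy f = f_x = f_y = 0. In particular no (x, y) ∈ {−4, ..., 4}² is singular; the curve is smooth.


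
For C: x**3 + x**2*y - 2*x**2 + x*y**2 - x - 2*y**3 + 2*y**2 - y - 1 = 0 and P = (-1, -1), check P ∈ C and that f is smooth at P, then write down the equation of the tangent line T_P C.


Tangent line at P: 9*x - 8*y + 1 = 0.

Step 1: f(-1, -1) = 0, so P lies on C.
Step 2: partial derivatives
  f_x(x, y) = 3*x**2 + 2*x*y - 4*x + y**2 - 1, f_y(x, y) = x**2 + 2*x*y - 6*y**2 + 4*y - 1.
  f_x(P) = 9, f_y(P) = -8 (gradient nonzero, so P is smooth).
Step 3: tangent line at P: 9·(x − -1) + -8·(y − -1) = 0.
Expanding: 9*x - 8*y + 1 = 0.


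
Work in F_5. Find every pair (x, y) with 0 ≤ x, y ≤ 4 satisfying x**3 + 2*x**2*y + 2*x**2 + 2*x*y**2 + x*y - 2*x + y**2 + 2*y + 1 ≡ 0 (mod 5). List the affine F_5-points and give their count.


Affine F_5-points: {(0, 4), (1, 1), (1, 4), (2, 1), (3, 0), (3, 1), (4, 4)}; count = 7.

For each of the 25 pairs (x, y) ∈ F_5², evaluate f(x, y) mod 5. Record the zeros.
  x = 0: [0↦1, 1↦4, 2↦4, 3↦1, 4↦0]  zeros at y ∈ {4}
  x = 1: [0↦2, 1↦0, 2↦4, 3↦4, 4↦0]  zeros at y ∈ {1, 4}
  x = 2: [0↦3, 1↦0, 2↦2, 3↦4, 4↦1]  zeros at y ∈ {1}
  x = 3: [0↦0, 1↦0, 2↦4, 3↦2, 4↦4]  zeros at y ∈ {0, 1}
  x = 4: [0↦4, 1↦1, 2↦1, 3↦4, 4↦0]  zeros at y ∈ {4}
Collecting zeros: affine points = {(0, 4), (1, 1), (1, 4), (2, 1), (3, 0), (3, 1), (4, 4)}.
Total count |C(F_5)_aff| = 7.


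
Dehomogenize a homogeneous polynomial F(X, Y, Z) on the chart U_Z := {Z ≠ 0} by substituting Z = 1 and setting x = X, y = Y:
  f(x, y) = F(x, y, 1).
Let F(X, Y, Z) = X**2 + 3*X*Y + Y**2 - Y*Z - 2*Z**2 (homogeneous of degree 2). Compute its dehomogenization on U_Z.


f(x, y) = x**2 + 3*x*y + y**2 - y - 2

On U_Z we set Z = 1. Each monomial c·X^i·Y^j·Z^k in F becomes c·x^i·y^j·1^k = c·x^i·y^j.
Substituting Z = 1: F(X, Y, 1) = x**2 + 3*x*y + y**2 - y - 2.
Note: deg(f) ≤ deg(F) = 2; strict inequality happens when F is divisible by Z (lost terms).


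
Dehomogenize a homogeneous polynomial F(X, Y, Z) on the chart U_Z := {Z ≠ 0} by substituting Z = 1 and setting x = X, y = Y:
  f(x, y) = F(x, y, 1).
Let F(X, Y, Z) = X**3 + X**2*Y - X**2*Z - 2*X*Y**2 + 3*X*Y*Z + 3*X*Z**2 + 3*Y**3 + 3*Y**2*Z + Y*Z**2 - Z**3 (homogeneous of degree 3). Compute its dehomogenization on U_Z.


f(x, y) = x**3 + x**2*y - x**2 - 2*x*y**2 + 3*x*y + 3*x + 3*y**3 + 3*y**2 + y - 1

On U_Z we set Z = 1. Each monomial c·X^i·Y^j·Z^k in F becomes c·x^i·y^j·1^k = c·x^i·y^j.
Substituting Z = 1: F(X, Y, 1) = x**3 + x**2*y - x**2 - 2*x*y**2 + 3*x*y + 3*x + 3*y**3 + 3*y**2 + y - 1.
Note: deg(f) ≤ deg(F) = 3; strict inequality happens when F is divisible by Z (lost terms).


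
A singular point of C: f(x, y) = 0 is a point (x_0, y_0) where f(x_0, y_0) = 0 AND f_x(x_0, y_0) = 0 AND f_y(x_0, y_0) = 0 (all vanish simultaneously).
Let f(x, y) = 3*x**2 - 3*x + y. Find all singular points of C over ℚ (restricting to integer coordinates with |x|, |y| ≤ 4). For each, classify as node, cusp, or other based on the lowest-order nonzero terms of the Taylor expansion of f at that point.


No singular points in the scanned grid; C is smooth there.

Compute partial derivatives:
  f_x = 6*x - 3.
  f_y = 1.
f_y = 1 is a nonzero constant, so f_y never vanishes: no point (x, y) can satisfy f = f_x = f_y = 0. In particular no (x, y) ∈ {−4, ..., 4}² is singular; the curve is smooth.


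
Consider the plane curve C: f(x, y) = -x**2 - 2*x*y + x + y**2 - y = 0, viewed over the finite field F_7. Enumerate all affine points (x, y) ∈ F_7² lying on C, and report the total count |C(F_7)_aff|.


Affine F_7-points: {(0, 0), (0, 1), (1, 0), (1, 3), (6, 1), (6, 5)}; count = 6.

For each of the 49 pairs (x, y) ∈ F_7², evaluate f(x, y) mod 7. Record the zeros.
  x = 0: [0↦0, 1↦0, 2↦2, 3↦6, 4↦5, 5↦6, 6↦2]  zeros at y ∈ {0, 1}
  x = 1: [0↦0, 1↦5, 2↦5, 3↦0, 4↦4, 5↦3, 6↦4]  zeros at y ∈ {0, 3}
  x = 2: [0↦5, 1↦1, 2↦6, 3↦6, 4↦1, 5↦5, 6↦4]  zeros at y ∈ ∅
  x = 3: [0↦1, 1↦2, 2↦5, 3↦3, 4↦3, 5↦5, 6↦2]  zeros at y ∈ ∅
  x = 4: [0↦2, 1↦1, 2↦2, 3↦5, 4↦3, 5↦3, 6↦5]  zeros at y ∈ ∅
  x = 5: [0↦1, 1↦5, 2↦4, 3↦5, 4↦1, 5↦6, 6↦6]  zeros at y ∈ ∅
  x = 6: [0↦5, 1↦0, 2↦4, 3↦3, 4↦4, 5↦0, 6↦5]  zeros at y ∈ {1, 5}
Collecting zeros: affine points = {(0, 0), (0, 1), (1, 0), (1, 3), (6, 1), (6, 5)}.
Total count |C(F_7)_aff| = 6.


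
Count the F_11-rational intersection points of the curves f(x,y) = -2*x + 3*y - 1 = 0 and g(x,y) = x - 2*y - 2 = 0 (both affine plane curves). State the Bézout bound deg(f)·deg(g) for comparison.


Common zeros: {(3, 6)}; count = 1; Bézout bound = 1.

deg(f) = 1, deg(g) = 1, so Bézout bound = 1.
Scan x ∈ F_11. For each x, list the y ∈ F_11 with f(x, y) ≡ 0 and those with g(x, y) ≡ 0 (mod 11); the common zeros in that column are the intersection.
  x = 0: f ≡ 0 at y ∈ {4}; g ≡ 0 at y ∈ {10}; common: ∅.
  x = 1: f ≡ 0 at y ∈ {1}; g ≡ 0 at y ∈ {5}; common: ∅.
  x = 2: f ≡ 0 at y ∈ {9}; g ≡ 0 at y ∈ {0}; common: ∅.
  x = 3: f ≡ 0 at y ∈ {6}; g ≡ 0 at y ∈ {6}; common: {6}.
  x = 4: f ≡ 0 at y ∈ {3}; g ≡ 0 at y ∈ {1}; common: ∅.
  x = 5: f ≡ 0 at y ∈ {0}; g ≡ 0 at y ∈ {7}; common: ∅.
  x = 6: f ≡ 0 at y ∈ {8}; g ≡ 0 at y ∈ {2}; common: ∅.
  x = 7: f ≡ 0 at y ∈ {5}; g ≡ 0 at y ∈ {8}; common: ∅.
  x = 8: f ≡ 0 at y ∈ {2}; g ≡ 0 at y ∈ {3}; common: ∅.
  x = 9: f ≡ 0 at y ∈ {10}; g ≡ 0 at y ∈ {9}; common: ∅.
  x = 10: f ≡ 0 at y ∈ {7}; g ≡ 0 at y ∈ {4}; common: ∅.
Collecting: common zeros = {(3, 6)}, so the count is 1.
Comparison with the Bézout bound: 1 ≤ 1 = deg(f)·deg(g), as expected for curves with no common component (the bound is attained).


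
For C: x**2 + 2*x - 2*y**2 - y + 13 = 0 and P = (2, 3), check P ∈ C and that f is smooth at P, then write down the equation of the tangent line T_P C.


Tangent line at P: 6*x - 13*y + 27 = 0.

Step 1: f(2, 3) = 0, so P lies on C.
Step 2: partial derivatives
  f_x(x, y) = 2*x + 2, f_y(x, y) = -4*y - 1.
  f_x(P) = 6, f_y(P) = -13 (gradient nonzero, so P is smooth).
Step 3: tangent line at P: 6·(x − 2) + -13·(y − 3) = 0.
Expanding: 6*x - 13*y + 27 = 0.


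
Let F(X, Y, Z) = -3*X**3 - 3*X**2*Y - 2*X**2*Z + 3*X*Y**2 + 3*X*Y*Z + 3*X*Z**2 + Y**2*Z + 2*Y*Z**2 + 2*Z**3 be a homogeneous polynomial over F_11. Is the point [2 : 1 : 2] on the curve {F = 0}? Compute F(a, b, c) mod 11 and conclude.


F(2,1,2) ≡ 5 (mod 11); P is NOT on the curve.

Evaluate F(2, 1, 2) term-by-term (mod 11).
  -3*X**3 ↦ -3·8·1·1 = -24
  -3*X**2*Y ↦ -3·4·1·1 = -12
  -2*X**2*Z ↦ -2·4·1·2 = -16
  3*X*Y**2 ↦ 3·2·1·1 = 6
  3*X*Y*Z ↦ 3·2·1·2 = 12
  3*X*Z**2 ↦ 3·2·1·4 = 24
  Y**2*Z ↦ 1·1·1·2 = 2
  2*Y*Z**2 ↦ 2·1·1·4 = 8
  2*Z**3 ↦ 2·1·1·8 = 16
Sum: F(2, 1, 2) = (-24) + (-12) + (-16) + (6) + (12) + (24) + (2) + (8) + (16) = 16.
Reducing mod 11: 16 ≡ 5 (mod 11).
Since F(a, b, c) ≡ 5 ≠ 0 (mod 11), P does NOT lie on the curve.


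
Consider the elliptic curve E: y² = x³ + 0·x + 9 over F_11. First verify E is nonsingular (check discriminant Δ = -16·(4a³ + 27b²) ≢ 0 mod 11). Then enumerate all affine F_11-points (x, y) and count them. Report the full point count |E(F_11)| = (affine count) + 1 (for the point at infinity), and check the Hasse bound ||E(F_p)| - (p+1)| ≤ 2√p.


Affine points = {(0, 3), (0, 8), (3, 5), (3, 6), (6, 4), (6, 7), (7, 0), (8, 2), (8, 9), (9, 1), (9, 10)}; affine count = 11; |E(F_11)| = 12.

Discriminant check: Δ ∝ 4a³ + 27b² = 4·0³ + 27·9² = 4·0 + 27·81 ≡ 9 (mod 11). Nonzero ⇒ E is nonsingular.
For each x ∈ F_11, compute rhs = x³ + 0·x + 9 mod 11, then count y ∈ F_11 with y² ≡ rhs.
  x = 0: rhs = 9, matching y values: 3, 8 (2 points).
  x = 1: rhs = 10, matching y values: none (0 points).
  x = 2: rhs = 6, matching y values: none (0 points).
  x = 3: rhs = 3, matching y values: 5, 6 (2 points).
  x = 4: rhs = 7, matching y values: none (0 points).
  x = 5: rhs = 2, matching y values: none (0 points).
  x = 6: rhs = 5, matching y values: 4, 7 (2 points).
  x = 7: rhs = 0, matching y values: 0 (1 points).
  x = 8: rhs = 4, matching y values: 2, 9 (2 points).
  x = 9: rhs = 1, matching y values: 1, 10 (2 points).
  x = 10: rhs = 8, matching y values: none (0 points).
Total affine count: 11.
Full point count |E(F_11)| = 11 + 1 = 12.
Hasse bound: |12 − (11+1)| = |0| = 0 ≤ 2√11 ≈ 6.6332 ✓.


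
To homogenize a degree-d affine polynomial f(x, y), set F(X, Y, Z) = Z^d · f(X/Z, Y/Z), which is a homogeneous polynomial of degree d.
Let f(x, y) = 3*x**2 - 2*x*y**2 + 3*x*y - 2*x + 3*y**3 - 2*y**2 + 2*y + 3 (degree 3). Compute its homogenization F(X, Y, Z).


F(X, Y, Z) = 3*X**2*Z - 2*X*Y**2 + 3*X*Y*Z - 2*X*Z**2 + 3*Y**3 - 2*Y**2*Z + 2*Y*Z**2 + 3*Z**3

deg(f) = 3.
Substitute x = X/Z, y = Y/Z into f, then multiply by Z^3.
  monomial 3·x^2·y^0 ↦ 3·X^2·Y^0·Z^1.
  monomial -2·x^1·y^2 ↦ -2·X^1·Y^2·Z^0.
  monomial 3·x^1·y^1 ↦ 3·X^1·Y^1·Z^1.
  monomial -2·x^1·y^0 ↦ -2·X^1·Y^0·Z^2.
  monomial 3·x^0·y^3 ↦ 3·X^0·Y^3·Z^0.
  monomial -2·x^0·y^2 ↦ -2·X^0·Y^2·Z^1.
  monomial 2·x^0·y^1 ↦ 2·X^0·Y^1·Z^2.
  monomial 3·x^0·y^0 ↦ 3·X^0·Y^0·Z^3.
Collecting: F(X, Y, Z) = 3*X**2*Z - 2*X*Y**2 + 3*X*Y*Z - 2*X*Z**2 + 3*Y**3 - 2*Y**2*Z + 2*Y*Z**2 + 3*Z**3.


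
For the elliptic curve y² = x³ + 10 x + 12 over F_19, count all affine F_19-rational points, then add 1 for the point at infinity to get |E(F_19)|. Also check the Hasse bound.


Affine points = {(1, 2), (1, 17), (5, 4), (5, 15), (7, 8), (7, 11), (11, 3), (11, 16), (12, 6), (12, 13), (18, 1), (18, 18)}; affine count = 12; |E(F_19)| = 13.

Discriminant check: Δ ∝ 4a³ + 27b² = 4·10³ + 27·12² = 4·1000 + 27·144 ≡ 3 (mod 19). Nonzero ⇒ E is nonsingular.
For each x ∈ F_19, compute rhs = x³ + 10·x + 12 mod 19, then count y ∈ F_19 with y² ≡ rhs.
  x = 0: rhs = 12, matching y values: none (0 points).
  x = 1: rhs = 4, matching y values: 2, 17 (2 points).
  x = 2: rhs = 2, matching y values: none (0 points).
  x = 3: rhs = 12, matching y values: none (0 points).
  x = 4: rhs = 2, matching y values: none (0 points).
  x = 5: rhs = 16, matching y values: 4, 15 (2 points).
  x = 6: rhs = 3, matching y values: none (0 points).
  x = 7: rhs = 7, matching y values: 8, 11 (2 points).
  x = 8: rhs = 15, matching y values: none (0 points).
  x = 9: rhs = 14, matching y values: none (0 points).
  x = 10: rhs = 10, matching y values: none (0 points).
  x = 11: rhs = 9, matching y values: 3, 16 (2 points).
  x = 12: rhs = 17, matching y values: 6, 13 (2 points).
  x = 13: rhs = 2, matching y values: none (0 points).
  x = 14: rhs = 8, matching y values: none (0 points).
  x = 15: rhs = 3, matching y values: none (0 points).
  x = 16: rhs = 12, matching y values: none (0 points).
  x = 17: rhs = 3, matching y values: none (0 points).
  x = 18: rhs = 1, matching y values: 1, 18 (2 points).
Total affine count: 12.
Full point count |E(F_19)| = 12 + 1 = 13.
Hasse bound: |13 − (19+1)| = |-7| = 7 ≤ 2√19 ≈ 8.7178 ✓.


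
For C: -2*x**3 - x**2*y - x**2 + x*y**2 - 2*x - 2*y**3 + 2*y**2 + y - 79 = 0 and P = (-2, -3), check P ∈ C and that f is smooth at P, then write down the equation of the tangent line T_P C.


Tangent line at P: -25*x - 57*y - 221 = 0.

Step 1: f(-2, -3) = 0, so P lies on C.
Step 2: partial derivatives
  f_x(x, y) = -6*x**2 - 2*x*y - 2*x + y**2 - 2, f_y(x, y) = -x**2 + 2*x*y - 6*y**2 + 4*y + 1.
  f_x(P) = -25, f_y(P) = -57 (gradient nonzero, so P is smooth).
Step 3: tangent line at P: -25·(x − -2) + -57·(y − -3) = 0.
Expanding: -25*x - 57*y - 221 = 0.


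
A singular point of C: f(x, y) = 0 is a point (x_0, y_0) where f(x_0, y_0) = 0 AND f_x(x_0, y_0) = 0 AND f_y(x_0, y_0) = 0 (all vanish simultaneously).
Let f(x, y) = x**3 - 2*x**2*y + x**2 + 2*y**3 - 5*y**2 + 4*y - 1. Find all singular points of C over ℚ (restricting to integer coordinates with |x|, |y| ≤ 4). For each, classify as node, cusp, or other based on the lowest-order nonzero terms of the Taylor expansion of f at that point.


Singular points: {(0, 1)}; classification: node.

Compute partial derivatives:
  f_x = 3*x**2 - 4*x*y + 2*x.
  f_y = -2*x**2 + 6*y**2 - 10*y + 4.
Scan x_0 ∈ {−4, ..., 4}. For each x_0, f_y(x_0, y) is a polynomial in y; find its integer roots y ∈ {−4, ..., 4}, then test f_x and f at those candidates.
  x = -4: f_y(-4, y) = 6*y**2 - 10*y - 28; no integer root y with |y| ≤ 4.
  x = -3: f_y(-3, y) = 6*y**2 - 10*y - 14; no integer root y with |y| ≤ 4.
  x = -2: f_y(-2, y) = 6*y**2 - 10*y - 4; vanishes at y ∈ {2}. (-2, 2): f_x = 24 ≠ 0.
  x = -1: f_y(-1, y) = 6*y**2 - 10*y + 2; no integer root y with |y| ≤ 4.
  x = 0: f_y(0, y) = 6*y**2 - 10*y + 4; vanishes at y ∈ {1}. (0, 1): f_x = 0, f = 0 — SINGULAR.
  x = 1: f_y(1, y) = 6*y**2 - 10*y + 2; no integer root y with |y| ≤ 4.
  x = 2: f_y(2, y) = 6*y**2 - 10*y - 4; vanishes at y ∈ {2}. (2, 2): f_x = 0 but f = -1 ≠ 0.
  x = 3: f_y(3, y) = 6*y**2 - 10*y - 14; no integer root y with |y| ≤ 4.
  x = 4: f_y(4, y) = 6*y**2 - 10*y - 28; no integer root y with |y| ≤ 4.
Only singular point on the grid: (0, 1).
Classify: substitute x = 0 + u, y = 1 + v and expand: f = u**3 - 2*u**2*v - u**2 + 2*v**3 + v**2.
No constant or linear terms (consistent with a singular point). Quadratic part: -u**2 + v**2. Cubic part: u**3 - 2*u**2*v + 2*v**3.
The quadratic part v**2 - u**2 = (v − u)(v + u) splits into two distinct linear factors, so there are two distinct tangent lines y − 1 = ±(x − 0) — this is a node (ordinary double point).
Classification: node.


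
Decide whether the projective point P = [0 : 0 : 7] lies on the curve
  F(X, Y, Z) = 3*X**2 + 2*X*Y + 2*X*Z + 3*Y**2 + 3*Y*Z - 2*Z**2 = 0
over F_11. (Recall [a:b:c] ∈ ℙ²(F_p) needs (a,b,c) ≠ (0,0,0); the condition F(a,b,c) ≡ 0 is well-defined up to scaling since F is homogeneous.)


F(0,0,7) ≡ 1 (mod 11); P is NOT on the curve.

Evaluate F(0, 0, 7) term-by-term (mod 11).
  3*X**2 ↦ 3·0·1·1 = 0
  2*X*Y ↦ 2·0·0·1 = 0
  2*X*Z ↦ 2·0·1·7 = 0
  3*Y**2 ↦ 3·1·0·1 = 0
  3*Y*Z ↦ 3·1·0·7 = 0
  -2*Z**2 ↦ -2·1·1·49 = -98
Sum: F(0, 0, 7) = (0) + (0) + (0) + (0) + (0) + (-98) = -98.
Reducing mod 11: -98 ≡ 1 (mod 11).
Since F(a, b, c) ≡ 1 ≠ 0 (mod 11), P does NOT lie on the curve.


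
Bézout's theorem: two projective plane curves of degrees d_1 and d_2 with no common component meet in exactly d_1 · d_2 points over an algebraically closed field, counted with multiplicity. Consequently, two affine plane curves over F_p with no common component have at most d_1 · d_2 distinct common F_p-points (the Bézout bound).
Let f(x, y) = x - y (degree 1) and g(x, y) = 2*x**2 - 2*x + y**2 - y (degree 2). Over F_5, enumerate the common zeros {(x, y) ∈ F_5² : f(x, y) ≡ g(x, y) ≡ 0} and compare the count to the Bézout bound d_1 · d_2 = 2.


Common zeros: {(0, 0), (1, 1)}; count = 2; Bézout bound = 2.

deg(f) = 1, deg(g) = 2, so Bézout bound = 2.
Scan x ∈ F_5. For each x, list the y ∈ F_5 with f(x, y) ≡ 0 and those with g(x, y) ≡ 0 (mod 5); the common zeros in that column are the intersection.
  x = 0: f ≡ 0 at y ∈ {0}; g ≡ 0 at y ∈ {0, 1}; common: {0}.
  x = 1: f ≡ 0 at y ∈ {1}; g ≡ 0 at y ∈ {0, 1}; common: {1}.
  x = 2: f ≡ 0 at y ∈ {2}; g ≡ 0 at y ∈ {3}; common: ∅.
  x = 3: f ≡ 0 at y ∈ {3}; g ≡ 0 at y ∈ ∅; common: ∅.
  x = 4: f ≡ 0 at y ∈ {4}; g ≡ 0 at y ∈ {3}; common: ∅.
Collecting: common zeros = {(0, 0), (1, 1)}, so the count is 2.
Comparison with the Bézout bound: 2 ≤ 2 = deg(f)·deg(g), as expected for curves with no common component (the bound is attained).


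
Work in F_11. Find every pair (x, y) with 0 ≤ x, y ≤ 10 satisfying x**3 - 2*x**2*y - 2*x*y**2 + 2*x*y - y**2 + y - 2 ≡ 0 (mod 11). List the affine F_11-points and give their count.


Affine F_11-points: {(0, 5), (0, 7), (1, 2), (4, 3), (5, 4), (6, 2), (6, 7), (7, 0), (7, 4), (8, 2), (8, 7)}; count = 11.

For each of the 121 pairs (x, y) ∈ F_11², evaluate f(x, y) mod 11. Record the zeros.
  x = 0: [0↦9, 1↦9, 2↦7, 3↦3, 4↦8, 5↦0, 6↦1, 7↦0, 8↦8, 9↦3, 10↦7]  zeros at y ∈ {5, 7}
  x = 1: [0↦10, 1↦8, 2↦0, 3↦8, 4↦10, 5↦6, 6↦7, 7↦2, 8↦2, 9↦7, 10↦6]  zeros at y ∈ {2}
  x = 2: [0↦6, 1↦9, 2↦2, 3↦7, 4↦2, 5↦9, 6↦6, 7↦4, 8↦3, 9↦3, 10↦4]  zeros at y ∈ ∅
  x = 3: [0↦3, 1↦7, 2↦8, 3↦6, 4↦1, 5↦4, 6↦4, 7↦1, 8↦6, 9↦8, 10↦7]  zeros at y ∈ ∅
  x = 4: [0↦7, 1↦8, 2↦2, 3↦0, 4↦2, 5↦8, 6↦7, 7↦10, 8↦6, 9↦6, 10↦10]  zeros at y ∈ {3}
  x = 5: [0↦2, 1↦7, 2↦1, 3↦6, 4↦0, 5↦5, 6↦10, 7↦4, 8↦9, 9↦3, 10↦8]  zeros at y ∈ {4}
  x = 6: [0↦5, 1↦10, 2↦0, 3↦8, 4↦1, 5↦1, 6↦8, 7↦0, 8↦10, 9↦5, 10↦7]  zeros at y ∈ {2, 7}
  x = 7: [0↦0, 1↦1, 2↦5, 3↦1, 4↦0, 5↦2, 6↦7, 7↦4, 8↦4, 9↦7, 10↦2]  zeros at y ∈ {0, 4}
  x = 8: [0↦4, 1↦8, 2↦0, 3↦2, 4↦3, 5↦3, 6↦2, 7↦0, 8↦8, 9↦4, 10↦10]  zeros at y ∈ {2, 7}
  x = 9: [0↦1, 1↦4, 2↦2, 3↦6, 4↦5, 5↦10, 6↦10, 7↦5, 8↦6, 9↦2, 10↦4]  zeros at y ∈ ∅
  x = 10: [0↦8, 1↦6, 2↦6, 3↦8, 4↦1, 5↦7, 6↦4, 7↦3, 8↦4, 9↦7, 10↦1]  zeros at y ∈ ∅
Collecting zeros: affine points = {(0, 5), (0, 7), (1, 2), (4, 3), (5, 4), (6, 2), (6, 7), (7, 0), (7, 4), (8, 2), (8, 7)}.
Total count |C(F_11)_aff| = 11.


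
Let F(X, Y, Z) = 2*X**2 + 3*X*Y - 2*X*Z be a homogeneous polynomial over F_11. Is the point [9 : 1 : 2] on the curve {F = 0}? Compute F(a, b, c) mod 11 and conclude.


F(9,1,2) ≡ 10 (mod 11); P is NOT on the curve.

Evaluate F(9, 1, 2) term-by-term (mod 11).
  2*X**2 ↦ 2·81·1·1 = 162
  3*X*Y ↦ 3·9·1·1 = 27
  -2*X*Z ↦ -2·9·1·2 = -36
Sum: F(9, 1, 2) = (162) + (27) + (-36) = 153.
Reducing mod 11: 153 ≡ 10 (mod 11).
Since F(a, b, c) ≡ 10 ≠ 0 (mod 11), P does NOT lie on the curve.


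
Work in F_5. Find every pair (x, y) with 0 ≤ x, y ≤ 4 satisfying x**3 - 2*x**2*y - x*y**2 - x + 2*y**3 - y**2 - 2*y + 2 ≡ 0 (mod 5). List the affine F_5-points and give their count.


Affine F_5-points: {(0, 2), (2, 3), (3, 4), (4, 1), (4, 2)}; count = 5.

For each of the 25 pairs (x, y) ∈ F_5², evaluate f(x, y) mod 5. Record the zeros.
  x = 0: [0↦2, 1↦1, 2↦0, 3↦1, 4↦1]  zeros at y ∈ {2}
  x = 1: [0↦2, 1↦3, 2↦2, 3↦1, 4↦2]  zeros at y ∈ ∅
  x = 2: [0↦3, 1↦2, 2↦2, 3↦0, 4↦3]  zeros at y ∈ {3}
  x = 3: [0↦1, 1↦4, 2↦1, 3↦4, 4↦0]  zeros at y ∈ {4}
  x = 4: [0↦2, 1↦0, 2↦0, 3↦4, 4↦4]  zeros at y ∈ {1, 2}
Collecting zeros: affine points = {(0, 2), (2, 3), (3, 4), (4, 1), (4, 2)}.
Total count |C(F_5)_aff| = 5.


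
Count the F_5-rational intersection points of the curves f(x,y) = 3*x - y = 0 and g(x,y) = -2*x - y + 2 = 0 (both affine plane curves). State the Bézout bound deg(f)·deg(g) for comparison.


Common zeros: ∅; count = 0; Bézout bound = 1.

deg(f) = 1, deg(g) = 1, so Bézout bound = 1.
Scan x ∈ F_5. For each x, list the y ∈ F_5 with f(x, y) ≡ 0 and those with g(x, y) ≡ 0 (mod 5); the common zeros in that column are the intersection.
  x = 0: f ≡ 0 at y ∈ {0}; g ≡ 0 at y ∈ {2}; common: ∅.
  x = 1: f ≡ 0 at y ∈ {3}; g ≡ 0 at y ∈ {0}; common: ∅.
  x = 2: f ≡ 0 at y ∈ {1}; g ≡ 0 at y ∈ {3}; common: ∅.
  x = 3: f ≡ 0 at y ∈ {4}; g ≡ 0 at y ∈ {1}; common: ∅.
  x = 4: f ≡ 0 at y ∈ {2}; g ≡ 0 at y ∈ {4}; common: ∅.
Collecting: common zeros = ∅, so the count is 0.
Comparison with the Bézout bound: 0 ≤ 1 = deg(f)·deg(g), as expected for curves with no common component (the affine F_5-count falls short of the bound because intersections may lie at infinity, over extension fields, or carry multiplicity).


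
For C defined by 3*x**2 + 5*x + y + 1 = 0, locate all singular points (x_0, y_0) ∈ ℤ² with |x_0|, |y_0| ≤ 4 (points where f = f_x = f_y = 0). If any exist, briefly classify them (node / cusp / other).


No singular points in the scanned grid; C is smooth there.

Compute partial derivatives:
  f_x = 6*x + 5.
  f_y = 1.
f_y = 1 is a nonzero constant, so f_y never vanishes: no point (x, y) can satisfy f = f_x = f_y = 0. In particular no (x, y) ∈ {−4, ..., 4}² is singular; the curve is smooth.


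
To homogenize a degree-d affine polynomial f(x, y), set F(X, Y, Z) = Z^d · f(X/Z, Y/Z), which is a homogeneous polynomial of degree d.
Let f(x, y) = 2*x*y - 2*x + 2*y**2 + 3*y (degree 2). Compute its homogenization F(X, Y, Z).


F(X, Y, Z) = 2*X*Y - 2*X*Z + 2*Y**2 + 3*Y*Z

deg(f) = 2.
Substitute x = X/Z, y = Y/Z into f, then multiply by Z^2.
  monomial 2·x^1·y^1 ↦ 2·X^1·Y^1·Z^0.
  monomial -2·x^1·y^0 ↦ -2·X^1·Y^0·Z^1.
  monomial 2·x^0·y^2 ↦ 2·X^0·Y^2·Z^0.
  monomial 3·x^0·y^1 ↦ 3·X^0·Y^1·Z^1.
Collecting: F(X, Y, Z) = 2*X*Y - 2*X*Z + 2*Y**2 + 3*Y*Z.


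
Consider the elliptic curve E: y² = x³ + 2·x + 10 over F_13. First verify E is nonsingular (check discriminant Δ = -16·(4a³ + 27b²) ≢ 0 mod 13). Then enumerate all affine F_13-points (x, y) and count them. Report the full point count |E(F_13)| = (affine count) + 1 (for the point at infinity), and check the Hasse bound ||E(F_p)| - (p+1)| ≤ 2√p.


Affine points = {(0, 6), (0, 7), (1, 0), (2, 3), (2, 10), (3, 2), (3, 11), (4, 2), (4, 11), (6, 2), (6, 11), (7, 4), (7, 9), (9, 4), (9, 9), (10, 4), (10, 9)}; affine count = 17; |E(F_13)| = 18.

Discriminant check: Δ ∝ 4a³ + 27b² = 4·2³ + 27·10² = 4·8 + 27·100 ≡ 2 (mod 13). Nonzero ⇒ E is nonsingular.
For each x ∈ F_13, compute rhs = x³ + 2·x + 10 mod 13, then count y ∈ F_13 with y² ≡ rhs.
  x = 0: rhs = 10, matching y values: 6, 7 (2 points).
  x = 1: rhs = 0, matching y values: 0 (1 points).
  x = 2: rhs = 9, matching y values: 3, 10 (2 points).
  x = 3: rhs = 4, matching y values: 2, 11 (2 points).
  x = 4: rhs = 4, matching y values: 2, 11 (2 points).
  x = 5: rhs = 2, matching y values: none (0 points).
  x = 6: rhs = 4, matching y values: 2, 11 (2 points).
  x = 7: rhs = 3, matching y values: 4, 9 (2 points).
  x = 8: rhs = 5, matching y values: none (0 points).
  x = 9: rhs = 3, matching y values: 4, 9 (2 points).
  x = 10: rhs = 3, matching y values: 4, 9 (2 points).
  x = 11: rhs = 11, matching y values: none (0 points).
  x = 12: rhs = 7, matching y values: none (0 points).
Total affine count: 17.
Full point count |E(F_13)| = 17 + 1 = 18.
Hasse bound: |18 − (13+1)| = |4| = 4 ≤ 2√13 ≈ 7.2111 ✓.


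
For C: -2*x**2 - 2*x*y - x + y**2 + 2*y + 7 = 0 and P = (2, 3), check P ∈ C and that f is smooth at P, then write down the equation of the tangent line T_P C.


Tangent line at P: -15*x + 4*y + 18 = 0.

Step 1: f(2, 3) = 0, so P lies on C.
Step 2: partial derivatives
  f_x(x, y) = -4*x - 2*y - 1, f_y(x, y) = -2*x + 2*y + 2.
  f_x(P) = -15, f_y(P) = 4 (gradient nonzero, so P is smooth).
Step 3: tangent line at P: -15·(x − 2) + 4·(y − 3) = 0.
Expanding: -15*x + 4*y + 18 = 0.


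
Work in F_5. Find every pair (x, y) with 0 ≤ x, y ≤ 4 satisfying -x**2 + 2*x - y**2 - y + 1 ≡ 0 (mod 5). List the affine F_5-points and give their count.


Affine F_5-points: {(0, 2), (1, 1), (1, 3), (2, 2)}; count = 4.

For each of the 25 pairs (x, y) ∈ F_5², evaluate f(x, y) mod 5. Record the zeros.
  x = 0: [0↦1, 1↦4, 2↦0, 3↦4, 4↦1]  zeros at y ∈ {2}
  x = 1: [0↦2, 1↦0, 2↦1, 3↦0, 4↦2]  zeros at y ∈ {1, 3}
  x = 2: [0↦1, 1↦4, 2↦0, 3↦4, 4↦1]  zeros at y ∈ {2}
  x = 3: [0↦3, 1↦1, 2↦2, 3↦1, 4↦3]  zeros at y ∈ ∅
  x = 4: [0↦3, 1↦1, 2↦2, 3↦1, 4↦3]  zeros at y ∈ ∅
Collecting zeros: affine points = {(0, 2), (1, 1), (1, 3), (2, 2)}.
Total count |C(F_5)_aff| = 4.


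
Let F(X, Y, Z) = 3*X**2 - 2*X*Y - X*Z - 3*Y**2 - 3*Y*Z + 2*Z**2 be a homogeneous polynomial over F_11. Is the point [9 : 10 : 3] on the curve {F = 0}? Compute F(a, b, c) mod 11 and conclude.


F(9,10,3) ≡ 5 (mod 11); P is NOT on the curve.

Evaluate F(9, 10, 3) term-by-term (mod 11).
  3*X**2 ↦ 3·81·1·1 = 243
  -2*X*Y ↦ -2·9·10·1 = -180
  -X*Z ↦ -1·9·1·3 = -27
  -3*Y**2 ↦ -3·1·100·1 = -300
  -3*Y*Z ↦ -3·1·10·3 = -90
  2*Z**2 ↦ 2·1·1·9 = 18
Sum: F(9, 10, 3) = (243) + (-180) + (-27) + (-300) + (-90) + (18) = -336.
Reducing mod 11: -336 ≡ 5 (mod 11).
Since F(a, b, c) ≡ 5 ≠ 0 (mod 11), P does NOT lie on the curve.


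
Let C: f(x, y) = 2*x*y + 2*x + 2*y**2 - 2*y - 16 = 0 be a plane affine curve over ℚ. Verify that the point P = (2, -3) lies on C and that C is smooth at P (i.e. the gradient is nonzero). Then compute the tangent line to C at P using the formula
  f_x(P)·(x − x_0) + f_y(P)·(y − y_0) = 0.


Tangent line at P: -4*x - 10*y - 22 = 0.

Step 1: f(2, -3) = 0, so P lies on C.
Step 2: partial derivatives
  f_x(x, y) = 2*y + 2, f_y(x, y) = 2*x + 4*y - 2.
  f_x(P) = -4, f_y(P) = -10 (gradient nonzero, so P is smooth).
Step 3: tangent line at P: -4·(x − 2) + -10·(y − -3) = 0.
Expanding: -4*x - 10*y - 22 = 0.


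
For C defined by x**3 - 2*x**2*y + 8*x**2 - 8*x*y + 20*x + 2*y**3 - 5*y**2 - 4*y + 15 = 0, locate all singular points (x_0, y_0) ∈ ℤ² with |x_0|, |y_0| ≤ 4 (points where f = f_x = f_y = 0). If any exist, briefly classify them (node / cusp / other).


Singular points: {(-2, 1)}; classification: cusp.

Compute partial derivatives:
  f_x = 3*x**2 - 4*x*y + 16*x - 8*y + 20.
  f_y = -2*x**2 - 8*x + 6*y**2 - 10*y - 4.
Scan x_0 ∈ {−4, ..., 4}. For each x_0, f_y(x_0, y) is a polynomial in y; find its integer roots y ∈ {−4, ..., 4}, then test f_x and f at those candidates.
  x = -4: f_y(-4, y) = 6*y**2 - 10*y - 4; vanishes at y ∈ {2}. (-4, 2): f_x = 20 ≠ 0.
  x = -3: f_y(-3, y) = 6*y**2 - 10*y + 2; no integer root y with |y| ≤ 4.
  x = -2: f_y(-2, y) = 6*y**2 - 10*y + 4; vanishes at y ∈ {1}. (-2, 1): f_x = 0, f = 0 — SINGULAR.
  x = -1: f_y(-1, y) = 6*y**2 - 10*y + 2; no integer root y with |y| ≤ 4.
  x = 0: f_y(0, y) = 6*y**2 - 10*y - 4; vanishes at y ∈ {2}. (0, 2): f_x = 4 ≠ 0.
  x = 1: f_y(1, y) = 6*y**2 - 10*y - 14; no integer root y with |y| ≤ 4.
  x = 2: f_y(2, y) = 6*y**2 - 10*y - 28; no integer root y with |y| ≤ 4.
  x = 3: f_y(3, y) = 6*y**2 - 10*y - 46; no integer root y with |y| ≤ 4.
  x = 4: f_y(4, y) = 6*y**2 - 10*y - 68; no integer root y with |y| ≤ 4.
Only singular point on the grid: (-2, 1).
Classify: substitute x = -2 + u, y = 1 + v and expand: f = u**3 - 2*u**2*v + 2*v**3 + v**2.
No constant or linear terms (consistent with a singular point). Quadratic part: v**2. Cubic part: u**3 - 2*u**2*v + 2*v**3.
The quadratic part v**2 is a perfect square, so there is a single (double) tangent line v = 0, i.e. y = 1. Restricting the cubic part to that line (v = 0) leaves u**3 ≠ 0, so f is not divisible by v and the branch is v² ≈ -u**3 to lowest order — this is a cusp.
Classification: cusp.


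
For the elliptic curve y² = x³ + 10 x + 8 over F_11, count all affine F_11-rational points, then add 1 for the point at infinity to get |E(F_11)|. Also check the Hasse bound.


Affine points = {(2, 5), (2, 6), (6, 3), (6, 8), (7, 5), (7, 6)}; affine count = 6; |E(F_11)| = 7.

Discriminant check: Δ ∝ 4a³ + 27b² = 4·10³ + 27·8² = 4·1000 + 27·64 ≡ 8 (mod 11). Nonzero ⇒ E is nonsingular.
For each x ∈ F_11, compute rhs = x³ + 10·x + 8 mod 11, then count y ∈ F_11 with y² ≡ rhs.
  x = 0: rhs = 8, matching y values: none (0 points).
  x = 1: rhs = 8, matching y values: none (0 points).
  x = 2: rhs = 3, matching y values: 5, 6 (2 points).
  x = 3: rhs = 10, matching y values: none (0 points).
  x = 4: rhs = 2, matching y values: none (0 points).
  x = 5: rhs = 7, matching y values: none (0 points).
  x = 6: rhs = 9, matching y values: 3, 8 (2 points).
  x = 7: rhs = 3, matching y values: 5, 6 (2 points).
  x = 8: rhs = 6, matching y values: none (0 points).
  x = 9: rhs = 2, matching y values: none (0 points).
  x = 10: rhs = 8, matching y values: none (0 points).
Total affine count: 6.
Full point count |E(F_11)| = 6 + 1 = 7.
Hasse bound: |7 − (11+1)| = |-5| = 5 ≤ 2√11 ≈ 6.6332 ✓.
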